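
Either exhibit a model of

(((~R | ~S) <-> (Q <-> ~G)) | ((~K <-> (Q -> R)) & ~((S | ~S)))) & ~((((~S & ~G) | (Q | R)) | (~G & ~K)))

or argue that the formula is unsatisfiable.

G=T, Q=F, K=T, R=F, S=T

  ((~R | ~S) <-> (Q <-> ~G)) | ((~K <-> (Q -> R)) & ~((S | ~S))) = True
    (~R | ~S) <-> (Q <-> ~G) = True
      ~R | ~S = True
        ~R = True
        ~S = False
      Q <-> ~G = True
        ~G = False
    (~K <-> (Q -> R)) & ~((S | ~S)) = False
      ~K <-> (Q -> R) = False
        ~K = False
        Q -> R = True
      ~((S | ~S)) = False
        S | ~S = True
          ~S = False
  ~((((~S & ~G) | (Q | R)) | (~G & ~K))) = True
    ((~S & ~G) | (Q | R)) | (~G & ~K) = False
      (~S & ~G) | (Q | R) = False
        ~S & ~G = False
          ~S = False
          ~G = False
        Q | R = False
      ~G & ~K = False
        ~G = False
        ~K = False
Both conjuncts True, so the formula holds.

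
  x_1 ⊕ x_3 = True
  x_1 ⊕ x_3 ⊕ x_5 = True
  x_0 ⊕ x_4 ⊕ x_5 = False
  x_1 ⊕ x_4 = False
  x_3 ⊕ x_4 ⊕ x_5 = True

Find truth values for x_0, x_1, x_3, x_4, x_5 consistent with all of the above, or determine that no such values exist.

x_0 = True, x_1 = True, x_3 = False, x_4 = True, x_5 = False

x_1 ⊕ x_3 = T ⊕ F = True ✓
x_1 ⊕ x_3 ⊕ x_5 = T ⊕ F ⊕ F = True ✓
x_0 ⊕ x_4 ⊕ x_5 = T ⊕ T ⊕ F = False ✓
x_1 ⊕ x_4 = T ⊕ T = False ✓
x_3 ⊕ x_4 ⊕ x_5 = F ⊕ T ⊕ F = True ✓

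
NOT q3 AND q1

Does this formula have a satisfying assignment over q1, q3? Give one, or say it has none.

q1: True, q3: False

  NOT q3 = True
Both conjuncts True, so the formula holds.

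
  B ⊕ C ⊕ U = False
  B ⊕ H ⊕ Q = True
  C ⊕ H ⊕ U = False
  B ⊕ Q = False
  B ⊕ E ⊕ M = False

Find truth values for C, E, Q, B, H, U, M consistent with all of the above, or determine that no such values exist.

C = False; E = False; Q = True; B = True; H = True; U = True; M = True

B ⊕ C ⊕ U = T ⊕ F ⊕ T = False ✓
B ⊕ H ⊕ Q = T ⊕ T ⊕ T = True ✓
C ⊕ H ⊕ U = F ⊕ T ⊕ T = False ✓
B ⊕ Q = T ⊕ T = False ✓
B ⊕ E ⊕ M = T ⊕ F ⊕ T = False ✓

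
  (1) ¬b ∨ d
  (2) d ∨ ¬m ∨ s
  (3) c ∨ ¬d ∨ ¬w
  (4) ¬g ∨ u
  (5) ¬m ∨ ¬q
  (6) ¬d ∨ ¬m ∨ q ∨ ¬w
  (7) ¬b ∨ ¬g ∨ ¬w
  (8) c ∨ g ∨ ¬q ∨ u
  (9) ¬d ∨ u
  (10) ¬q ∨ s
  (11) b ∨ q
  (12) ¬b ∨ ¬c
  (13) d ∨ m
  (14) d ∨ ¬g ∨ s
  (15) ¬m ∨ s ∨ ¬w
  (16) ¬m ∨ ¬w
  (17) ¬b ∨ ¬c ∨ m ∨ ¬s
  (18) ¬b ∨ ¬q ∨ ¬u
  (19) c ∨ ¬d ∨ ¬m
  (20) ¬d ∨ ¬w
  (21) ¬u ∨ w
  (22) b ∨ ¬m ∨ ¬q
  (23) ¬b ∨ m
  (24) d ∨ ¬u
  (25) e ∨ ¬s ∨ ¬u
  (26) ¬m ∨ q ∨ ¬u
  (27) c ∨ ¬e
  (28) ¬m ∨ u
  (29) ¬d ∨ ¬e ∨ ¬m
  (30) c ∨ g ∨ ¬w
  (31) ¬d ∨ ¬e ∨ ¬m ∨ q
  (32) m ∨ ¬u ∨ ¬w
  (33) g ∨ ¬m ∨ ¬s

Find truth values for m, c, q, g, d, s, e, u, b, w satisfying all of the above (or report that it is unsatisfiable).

The formula is unsatisfiable.

Case d = True:
  (¬d ∨ u) forces u = True.
  (¬d ∨ ¬w) forces w = False.
  Clause (¬u ∨ w) is falsified — contradiction.
Case d = False:
  (¬b ∨ d) forces b = False.
  (b ∨ q) forces q = True.
  (¬m ∨ ¬q) forces m = False.
  Clause (d ∨ m) is falsified — contradiction.
Both cases fail, so the formula is unsatisfiable.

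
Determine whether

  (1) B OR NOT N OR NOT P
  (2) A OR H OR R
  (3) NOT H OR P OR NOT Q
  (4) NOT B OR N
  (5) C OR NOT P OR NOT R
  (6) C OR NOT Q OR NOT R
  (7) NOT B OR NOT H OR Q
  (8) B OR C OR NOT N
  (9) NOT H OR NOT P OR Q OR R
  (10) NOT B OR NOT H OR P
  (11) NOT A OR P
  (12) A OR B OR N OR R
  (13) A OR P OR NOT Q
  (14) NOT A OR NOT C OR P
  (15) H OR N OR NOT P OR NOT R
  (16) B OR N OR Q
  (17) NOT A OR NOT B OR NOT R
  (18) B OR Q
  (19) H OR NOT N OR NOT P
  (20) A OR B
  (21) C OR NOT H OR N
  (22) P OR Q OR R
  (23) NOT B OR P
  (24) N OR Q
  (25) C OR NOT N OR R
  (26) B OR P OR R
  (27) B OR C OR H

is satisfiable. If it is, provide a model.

Set A = True.
  then (NOT A OR P) forces P = True.
Set H = True.
Set N = False.
  then (NOT B OR N) forces B = False.
  then (B OR N OR Q) forces Q = True.
  then (C OR NOT H OR N) forces C = True.
Set R = False.
All clauses satisfied.

A=T, H=T, N=F, R=F, P=T, B=F, Q=T, C=T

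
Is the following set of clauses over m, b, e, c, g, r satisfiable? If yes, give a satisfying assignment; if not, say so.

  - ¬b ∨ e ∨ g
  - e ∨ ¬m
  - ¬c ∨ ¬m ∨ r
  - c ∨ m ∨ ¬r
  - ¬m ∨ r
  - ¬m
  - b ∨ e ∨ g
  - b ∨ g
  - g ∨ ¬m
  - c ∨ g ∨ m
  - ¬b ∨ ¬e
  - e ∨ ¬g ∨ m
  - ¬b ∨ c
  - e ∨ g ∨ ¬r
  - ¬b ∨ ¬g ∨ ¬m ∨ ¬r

m=F, b=F, e=T, c=T, g=T, r=T

Unit clause (¬m) forces m = False.
Try b = True:
  (¬b ∨ ¬e) forces e = False.
  (¬b ∨ e ∨ g) forces g = True.
  clause (e ∨ ¬g ∨ m) is falsified — backtrack.
So b = False.
  then (b ∨ g) forces g = True.
  then (e ∨ ¬g ∨ m) forces e = True.
Set c = True.
Set r = True.
All clauses satisfied.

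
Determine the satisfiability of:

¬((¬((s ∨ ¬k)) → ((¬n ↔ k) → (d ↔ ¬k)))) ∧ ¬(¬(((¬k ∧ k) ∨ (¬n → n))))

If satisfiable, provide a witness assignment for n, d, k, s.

UNSATISFIABLE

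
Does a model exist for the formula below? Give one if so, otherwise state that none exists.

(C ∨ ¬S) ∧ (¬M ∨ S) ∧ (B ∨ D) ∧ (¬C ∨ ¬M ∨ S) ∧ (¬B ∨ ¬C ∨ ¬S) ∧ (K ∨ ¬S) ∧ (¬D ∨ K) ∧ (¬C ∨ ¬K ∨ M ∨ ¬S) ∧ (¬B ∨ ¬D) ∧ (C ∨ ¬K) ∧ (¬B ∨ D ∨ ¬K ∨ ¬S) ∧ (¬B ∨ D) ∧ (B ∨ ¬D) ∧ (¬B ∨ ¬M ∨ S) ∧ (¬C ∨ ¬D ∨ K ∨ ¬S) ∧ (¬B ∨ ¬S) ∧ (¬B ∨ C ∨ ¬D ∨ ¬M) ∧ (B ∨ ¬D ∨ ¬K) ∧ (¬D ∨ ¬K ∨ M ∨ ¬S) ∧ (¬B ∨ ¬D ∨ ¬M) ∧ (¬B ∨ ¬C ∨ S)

No satisfying assignment exists.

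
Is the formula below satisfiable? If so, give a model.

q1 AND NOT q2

q1: True; q2: False

  NOT q2 = True
Both conjuncts True, so the formula holds.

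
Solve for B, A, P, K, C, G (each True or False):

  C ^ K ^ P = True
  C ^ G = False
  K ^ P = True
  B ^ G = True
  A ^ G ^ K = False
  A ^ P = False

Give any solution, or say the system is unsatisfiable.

The formula is unsatisfiable.

Adding constraints 1, 2, 5, 6 mod 2: every variable appears an even number of times on the left, so the left side is 0.
But the right sides sum to 1 (mod 2). 0 ≠ 1 — the system is inconsistent.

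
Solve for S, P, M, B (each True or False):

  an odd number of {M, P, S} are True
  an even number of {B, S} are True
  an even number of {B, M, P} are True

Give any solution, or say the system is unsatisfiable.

The formula is unsatisfiable.

Adding constraints 1, 2, 3 mod 2: every variable appears an even number of times on the left, so the left side is 0.
But the right sides sum to 1 (mod 2). 0 ≠ 1 — the system is inconsistent.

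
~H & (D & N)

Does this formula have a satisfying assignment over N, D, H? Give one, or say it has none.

N = True, D = True, H = False

  ~H = True
  D & N = True
Both conjuncts True, so the formula holds.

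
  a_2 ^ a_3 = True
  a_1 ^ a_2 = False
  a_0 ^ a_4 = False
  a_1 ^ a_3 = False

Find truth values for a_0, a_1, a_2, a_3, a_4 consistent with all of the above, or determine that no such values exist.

Adding constraints 1, 2, 4 mod 2: every variable appears an even number of times on the left, so the left side is 0.
But the right sides sum to 1 (mod 2). 0 ≠ 1 — the system is inconsistent.

Unsatisfiable — no assignment works.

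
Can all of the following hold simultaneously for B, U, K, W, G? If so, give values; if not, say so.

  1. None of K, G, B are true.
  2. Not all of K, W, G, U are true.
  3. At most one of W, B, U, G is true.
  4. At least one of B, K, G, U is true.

B = False, U = True, K = False, W = False, G = False

  (1) {K, G, B}: 0 true — none ✓
  (2) {K, W, G, U}: 1/4 true — not all ✓
  (3) {W, B, U, G}: 1 true — at most one ✓
  (4) {B, K, G, U}: 1 true — at least one ✓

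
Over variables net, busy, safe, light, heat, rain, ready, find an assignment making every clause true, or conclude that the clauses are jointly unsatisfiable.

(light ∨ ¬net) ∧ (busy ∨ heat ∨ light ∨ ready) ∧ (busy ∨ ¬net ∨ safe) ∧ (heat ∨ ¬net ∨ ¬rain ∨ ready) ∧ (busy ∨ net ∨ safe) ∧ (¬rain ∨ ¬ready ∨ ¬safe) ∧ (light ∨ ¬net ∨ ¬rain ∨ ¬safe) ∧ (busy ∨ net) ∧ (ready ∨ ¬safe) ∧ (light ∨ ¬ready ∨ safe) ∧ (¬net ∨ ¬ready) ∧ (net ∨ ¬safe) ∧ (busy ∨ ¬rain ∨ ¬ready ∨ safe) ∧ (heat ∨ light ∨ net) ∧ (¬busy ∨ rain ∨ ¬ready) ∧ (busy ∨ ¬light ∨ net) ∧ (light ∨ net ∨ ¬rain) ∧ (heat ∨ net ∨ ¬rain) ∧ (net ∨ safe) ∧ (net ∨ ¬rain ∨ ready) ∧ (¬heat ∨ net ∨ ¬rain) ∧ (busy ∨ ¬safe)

Try net = False:
  (busy ∨ net) forces busy = True.
  (net ∨ ¬safe) forces safe = False.
  clause (net ∨ safe) is falsified — backtrack.
So net = True.
  then (light ∨ ¬net) forces light = True.
  then (¬net ∨ ¬ready) forces ready = False.
  then (ready ∨ ¬safe) forces safe = False.
  then (busy ∨ ¬net ∨ safe) forces busy = True.
Set heat = False.
  then (heat ∨ ¬net ∨ ¬rain ∨ ready) forces rain = False.
All clauses satisfied.

net = True, busy = True, safe = False, light = True, heat = False, rain = False, ready = False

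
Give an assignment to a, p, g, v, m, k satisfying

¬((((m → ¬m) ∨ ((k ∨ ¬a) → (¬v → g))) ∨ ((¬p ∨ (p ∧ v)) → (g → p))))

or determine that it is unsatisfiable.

Case g = True: the formula becomes ¬((True ∨ ((¬p ∨ (p ∧ v)) → p))) = False.
Case g = False: the formula becomes ¬((((m → ¬m) ∨ ((k ∨ ¬a) → v)) ∨ True)) = False.
Both cases fail — unsatisfiable.

The formula is unsatisfiable.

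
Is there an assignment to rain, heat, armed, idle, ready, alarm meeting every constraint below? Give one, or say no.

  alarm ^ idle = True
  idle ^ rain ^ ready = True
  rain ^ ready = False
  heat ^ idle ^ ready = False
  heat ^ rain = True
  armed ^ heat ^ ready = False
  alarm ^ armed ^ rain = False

rain: True; heat: False; armed: True; idle: True; ready: True; alarm: False

alarm ^ idle = F ^ T = True ✓
idle ^ rain ^ ready = T ^ T ^ T = True ✓
rain ^ ready = T ^ T = False ✓
heat ^ idle ^ ready = F ^ T ^ T = False ✓
heat ^ rain = F ^ T = True ✓
armed ^ heat ^ ready = T ^ F ^ T = False ✓
alarm ^ armed ^ rain = F ^ T ^ T = False ✓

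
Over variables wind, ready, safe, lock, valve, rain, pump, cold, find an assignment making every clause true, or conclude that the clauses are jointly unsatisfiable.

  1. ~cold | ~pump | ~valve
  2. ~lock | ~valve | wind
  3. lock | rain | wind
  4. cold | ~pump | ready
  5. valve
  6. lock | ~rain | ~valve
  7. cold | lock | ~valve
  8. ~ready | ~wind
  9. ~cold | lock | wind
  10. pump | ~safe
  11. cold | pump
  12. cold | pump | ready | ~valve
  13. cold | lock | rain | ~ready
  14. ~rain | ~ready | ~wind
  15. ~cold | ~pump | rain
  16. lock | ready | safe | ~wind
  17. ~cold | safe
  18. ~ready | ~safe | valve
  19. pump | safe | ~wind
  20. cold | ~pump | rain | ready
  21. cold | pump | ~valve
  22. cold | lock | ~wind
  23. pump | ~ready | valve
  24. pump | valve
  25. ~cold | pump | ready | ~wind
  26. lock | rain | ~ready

Unsatisfiable

Case pump = True:
  (valve) forces valve = True.
  (~cold | ~pump | ~valve) forces cold = False.
  (cold | ~pump | ready) forces ready = True.
  (cold | lock | ~valve) forces lock = True.
  (~lock | ~valve | wind) forces wind = True.
  Clause (~ready | ~wind) is falsified — contradiction.
Case pump = False:
  (valve) forces valve = True.
  (pump | ~safe) forces safe = False.
  (cold | pump) forces cold = True.
  Clause (~cold | safe) is falsified — contradiction.
Both cases fail, so the formula is unsatisfiable.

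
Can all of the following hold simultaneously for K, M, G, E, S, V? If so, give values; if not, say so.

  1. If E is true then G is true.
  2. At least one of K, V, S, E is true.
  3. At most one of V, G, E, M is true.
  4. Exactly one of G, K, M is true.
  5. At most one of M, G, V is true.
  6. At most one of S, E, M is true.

K = True; M = False; G = False; E = False; S = True; V = True

  (1) E=F ⇒ G: vacuous ✓
  (2) {K, V, S, E}: 3 true — at least one ✓
  (3) {V, G, E, M}: 1 true — at most one ✓
  (4) {G, K, M}: 1 true — exactly one ✓
  (5) {M, G, V}: 1 true — at most one ✓
  (6) {S, E, M}: 1 true — at most one ✓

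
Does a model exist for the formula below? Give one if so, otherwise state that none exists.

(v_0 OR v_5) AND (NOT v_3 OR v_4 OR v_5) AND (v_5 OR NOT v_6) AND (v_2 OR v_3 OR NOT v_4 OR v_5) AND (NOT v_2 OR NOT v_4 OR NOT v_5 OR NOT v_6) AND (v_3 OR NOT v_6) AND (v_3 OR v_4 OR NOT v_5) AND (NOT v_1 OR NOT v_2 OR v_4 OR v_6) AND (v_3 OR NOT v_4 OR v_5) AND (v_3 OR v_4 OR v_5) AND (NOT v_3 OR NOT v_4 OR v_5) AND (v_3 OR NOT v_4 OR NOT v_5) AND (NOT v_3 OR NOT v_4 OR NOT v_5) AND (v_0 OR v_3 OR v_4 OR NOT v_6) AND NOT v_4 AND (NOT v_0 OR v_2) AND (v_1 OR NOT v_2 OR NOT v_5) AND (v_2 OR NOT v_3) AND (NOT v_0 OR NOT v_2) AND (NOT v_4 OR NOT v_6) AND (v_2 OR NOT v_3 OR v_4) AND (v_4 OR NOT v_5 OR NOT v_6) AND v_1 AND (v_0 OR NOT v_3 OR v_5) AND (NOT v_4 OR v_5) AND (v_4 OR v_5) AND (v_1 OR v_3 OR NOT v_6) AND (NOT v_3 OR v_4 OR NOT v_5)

Unsatisfiable — no assignment works.

Case v_1 = True:
  (NOT v_4) forces v_4 = False.
  (v_4 OR v_5) forces v_5 = True.
  (v_3 OR v_4 OR NOT v_5) forces v_3 = True.
  Clause (NOT v_3 OR v_4 OR NOT v_5) is falsified — contradiction.
Case v_1 = False:
  Clause (v_1) is falsified — contradiction.
Both cases fail, so the formula is unsatisfiable.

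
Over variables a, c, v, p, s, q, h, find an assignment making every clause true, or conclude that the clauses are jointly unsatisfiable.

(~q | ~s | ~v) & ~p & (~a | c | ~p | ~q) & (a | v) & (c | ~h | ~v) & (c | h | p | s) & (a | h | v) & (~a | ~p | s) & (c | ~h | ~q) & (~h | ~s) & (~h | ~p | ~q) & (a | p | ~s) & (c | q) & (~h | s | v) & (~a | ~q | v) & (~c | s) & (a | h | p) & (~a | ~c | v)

a = True, c = True, v = True, p = False, s = True, q = False, h = False

Unit clause (~p) forces p = False.
Try a = False:
  (a | v) forces v = True.
  (a | p | ~s) forces s = False.
  (~c | s) forces c = False.
  (c | ~h | ~v) forces h = False.
  clause (c | h | p | s) is falsified — backtrack.
So a = True.
Try c = False:
  (c | q) forces q = True.
  (c | ~h | ~q) forces h = False.
  (c | h | p | s) forces s = True.
  (~q | ~s | ~v) forces v = False.
  clause (~a | ~q | v) is falsified — backtrack.
So c = True.
  then (~c | s) forces s = True.
  then (~a | ~c | v) forces v = True.
  then (~q | ~s | ~v) forces q = False.
  then (~h | ~s) forces h = False.
All clauses satisfied.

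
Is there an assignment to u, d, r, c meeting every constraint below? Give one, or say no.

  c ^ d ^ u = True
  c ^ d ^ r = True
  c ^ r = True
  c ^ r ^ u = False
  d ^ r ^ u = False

u = True, d = False, r = True, c = False

c ^ d ^ u = F ^ F ^ T = True ✓
c ^ d ^ r = F ^ F ^ T = True ✓
c ^ r = F ^ T = True ✓
c ^ r ^ u = F ^ T ^ T = False ✓
d ^ r ^ u = F ^ T ^ T = False ✓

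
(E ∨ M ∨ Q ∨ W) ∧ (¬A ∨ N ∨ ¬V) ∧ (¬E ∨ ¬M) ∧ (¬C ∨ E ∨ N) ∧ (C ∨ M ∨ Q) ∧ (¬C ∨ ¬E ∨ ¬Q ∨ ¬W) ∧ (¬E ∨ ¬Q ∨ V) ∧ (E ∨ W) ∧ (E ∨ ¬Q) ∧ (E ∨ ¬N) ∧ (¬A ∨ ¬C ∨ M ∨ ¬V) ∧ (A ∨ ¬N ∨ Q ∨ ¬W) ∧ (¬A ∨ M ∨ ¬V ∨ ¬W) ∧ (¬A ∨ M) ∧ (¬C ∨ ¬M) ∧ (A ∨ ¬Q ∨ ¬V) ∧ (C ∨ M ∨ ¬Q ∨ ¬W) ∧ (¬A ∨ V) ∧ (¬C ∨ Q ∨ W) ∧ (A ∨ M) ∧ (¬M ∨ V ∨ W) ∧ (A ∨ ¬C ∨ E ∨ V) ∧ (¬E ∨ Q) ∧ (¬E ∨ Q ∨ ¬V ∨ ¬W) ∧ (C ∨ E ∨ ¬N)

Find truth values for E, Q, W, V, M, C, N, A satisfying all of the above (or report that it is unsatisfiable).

E=F, Q=F, W=T, V=T, M=T, C=F, N=F, A=F

Try E = True:
  (¬E ∨ ¬M) forces M = False.
  (¬A ∨ M) forces A = False.
  clause (A ∨ M) is falsified — backtrack.
So E = False.
  then (E ∨ W) forces W = True.
  then (E ∨ ¬Q) forces Q = False.
  then (E ∨ ¬N) forces N = False.
  then (¬C ∨ E ∨ N) forces C = False.
  then (C ∨ M ∨ Q) forces M = True.
Set V = True.
  then (¬A ∨ N ∨ ¬V) forces A = False.
All clauses satisfied.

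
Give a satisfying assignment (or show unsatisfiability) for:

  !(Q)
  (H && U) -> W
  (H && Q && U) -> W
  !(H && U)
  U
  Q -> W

W=F, Q=F, H=F, U=T

Unit clause (!Q) forces Q = False.
Unit clause (U) forces U = True.
In (!H || !U) only !H is left, so H = False.
Set W = False.
All clauses satisfied.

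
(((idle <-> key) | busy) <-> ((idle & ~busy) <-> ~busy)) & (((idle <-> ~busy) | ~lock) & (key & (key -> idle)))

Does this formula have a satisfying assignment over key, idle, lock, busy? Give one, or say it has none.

key = True; idle = True; lock = False; busy = True

  ((idle <-> key) | busy) <-> ((idle & ~busy) <-> ~busy) = True
    (idle <-> key) | busy = True
      idle <-> key = True
    (idle & ~busy) <-> ~busy = True
      idle & ~busy = False
        ~busy = False
      ~busy = False
  ((idle <-> ~busy) | ~lock) & (key & (key -> idle)) = True
    (idle <-> ~busy) | ~lock = True
      idle <-> ~busy = False
        ~busy = False
      ~lock = True
    key & (key -> idle) = True
      key -> idle = True
Both conjuncts True, so the formula holds.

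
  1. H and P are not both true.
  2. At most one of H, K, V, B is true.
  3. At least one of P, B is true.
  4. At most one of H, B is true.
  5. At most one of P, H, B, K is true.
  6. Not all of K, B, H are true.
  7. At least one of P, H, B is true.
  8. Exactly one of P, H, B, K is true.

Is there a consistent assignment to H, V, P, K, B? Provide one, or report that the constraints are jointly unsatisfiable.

H=F, V=F, P=T, K=F, B=F

  (1) H=F, P=T — not both ✓
  (2) {H, K, V, B}: 0 true — at most one ✓
  (3) {P, B}: 1 true — at least one ✓
  (4) {H, B}: 0 true — at most one ✓
  (5) {P, H, B, K}: 1 true — at most one ✓
  (6) {K, B, H}: 0/3 true — not all ✓
  (7) {P, H, B}: 1 true — at least one ✓
  (8) {P, H, B, K}: 1 true — exactly one ✓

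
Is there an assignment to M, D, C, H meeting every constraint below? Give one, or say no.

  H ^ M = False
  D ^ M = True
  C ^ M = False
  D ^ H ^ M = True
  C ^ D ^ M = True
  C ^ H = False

M = False, D = True, C = False, H = False

H ^ M = F ^ F = False ✓
D ^ M = T ^ F = True ✓
C ^ M = F ^ F = False ✓
D ^ H ^ M = T ^ F ^ F = True ✓
C ^ D ^ M = F ^ T ^ F = True ✓
C ^ H = F ^ F = False ✓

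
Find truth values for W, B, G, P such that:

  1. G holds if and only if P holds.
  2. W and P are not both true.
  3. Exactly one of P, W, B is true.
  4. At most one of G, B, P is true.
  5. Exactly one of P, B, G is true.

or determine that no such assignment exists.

W = False, B = True, G = False, P = False

  (1) G=F, P=F — same ✓
  (2) W=F, P=F — not both ✓
  (3) {P, W, B}: 1 true — exactly one ✓
  (4) {G, B, P}: 1 true — at most one ✓
  (5) {P, B, G}: 1 true — exactly one ✓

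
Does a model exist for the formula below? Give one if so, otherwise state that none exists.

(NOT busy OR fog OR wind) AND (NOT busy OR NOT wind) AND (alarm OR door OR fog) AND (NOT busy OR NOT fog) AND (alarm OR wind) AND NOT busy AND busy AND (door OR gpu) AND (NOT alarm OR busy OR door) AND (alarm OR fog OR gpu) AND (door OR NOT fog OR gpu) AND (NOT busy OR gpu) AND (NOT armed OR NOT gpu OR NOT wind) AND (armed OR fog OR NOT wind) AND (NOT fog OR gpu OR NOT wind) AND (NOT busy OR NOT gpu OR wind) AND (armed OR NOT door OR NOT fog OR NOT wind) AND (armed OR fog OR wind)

Unsatisfiable — no assignment works.

Case busy = True:
  Clause (NOT busy) is falsified — contradiction.
Case busy = False:
  Clause (busy) is falsified — contradiction.
Both cases fail, so the formula is unsatisfiable.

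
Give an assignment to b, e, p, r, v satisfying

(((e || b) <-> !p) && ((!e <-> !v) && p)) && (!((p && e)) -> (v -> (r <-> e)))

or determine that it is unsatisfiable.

b = False, e = False, p = True, r = False, v = False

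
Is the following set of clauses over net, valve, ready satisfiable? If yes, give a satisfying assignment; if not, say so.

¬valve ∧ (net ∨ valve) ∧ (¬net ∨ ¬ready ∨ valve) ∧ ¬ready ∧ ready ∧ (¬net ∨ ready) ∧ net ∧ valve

Unsatisfiable

Case valve = True:
  Clause (¬valve) is falsified — contradiction.
Case valve = False:
  Clause (valve) is falsified — contradiction.
Both cases fail, so the formula is unsatisfiable.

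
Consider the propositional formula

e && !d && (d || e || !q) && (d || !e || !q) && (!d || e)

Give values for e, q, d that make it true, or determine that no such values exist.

Unit clause (e) forces e = True.
Unit clause (!d) forces d = False.
In (d || !e || !q) only !q is left, so q = False.
Check each clause:
  (e): e holds.
  (!d): !d holds.
  (d || e || !q): e holds.
  (d || !e || !q): !q holds.
  (!d || e): !d holds.
All clauses satisfied.

e = True, q = False, d = False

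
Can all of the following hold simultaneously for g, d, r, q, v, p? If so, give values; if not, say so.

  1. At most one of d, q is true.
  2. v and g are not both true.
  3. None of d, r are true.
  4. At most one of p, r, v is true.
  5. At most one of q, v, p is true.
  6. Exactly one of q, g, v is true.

g = True; d = False; r = False; q = False; v = False; p = True

  (1) {d, q}: 0 true — at most one ✓
  (2) v=F, g=T — not both ✓
  (3) {d, r}: 0 true — none ✓
  (4) {p, r, v}: 1 true — at most one ✓
  (5) {q, v, p}: 1 true — at most one ✓
  (6) {q, g, v}: 1 true — exactly one ✓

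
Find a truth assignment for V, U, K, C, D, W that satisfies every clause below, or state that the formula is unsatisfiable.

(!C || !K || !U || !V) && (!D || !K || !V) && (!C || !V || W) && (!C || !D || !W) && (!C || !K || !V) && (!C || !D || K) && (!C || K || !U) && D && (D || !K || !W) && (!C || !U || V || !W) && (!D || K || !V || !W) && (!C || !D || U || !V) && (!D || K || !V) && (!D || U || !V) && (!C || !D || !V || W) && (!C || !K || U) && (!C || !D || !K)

V = False; U = True; K = True; C = False; D = True; W = False

Unit clause (D) forces D = True.
Set V = False.
Set U = True.
Set K = True.
  then (!C || !D || !K) forces C = False.
Set W = False.
All clauses satisfied.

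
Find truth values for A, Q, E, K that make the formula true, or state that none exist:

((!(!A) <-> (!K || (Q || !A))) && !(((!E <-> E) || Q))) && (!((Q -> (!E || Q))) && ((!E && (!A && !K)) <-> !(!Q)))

UNSATISFIABLE

The conjunct !((Q -> (!E || Q))) is unsatisfiable on its own:
  Q=F, E=F: evaluates to False.
  Q=F, E=T: evaluates to False.
  Q=T, E=F: evaluates to False.
  Q=T, E=T: evaluates to False.
So the whole conjunction is unsatisfiable.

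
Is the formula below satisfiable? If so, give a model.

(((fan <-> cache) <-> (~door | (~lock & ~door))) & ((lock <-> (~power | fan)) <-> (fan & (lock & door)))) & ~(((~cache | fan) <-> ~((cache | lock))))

cache = False, fan = True, door = True, power = False, lock = True

  ((fan <-> cache) <-> (~door | (~lock & ~door))) & ((lock <-> (~power | fan)) <-> (fan & (lock & door))) = True
    (fan <-> cache) <-> (~door | (~lock & ~door)) = True
      fan <-> cache = False
      ~door | (~lock & ~door) = False
        ~door = False
        ~lock & ~door = False
          ~lock = False
          ~door = False
    (lock <-> (~power | fan)) <-> (fan & (lock & door)) = True
      lock <-> (~power | fan) = True
        ~power | fan = True
          ~power = True
      fan & (lock & door) = True
        lock & door = True
  ~(((~cache | fan) <-> ~((cache | lock)))) = True
    (~cache | fan) <-> ~((cache | lock)) = False
      ~cache | fan = True
        ~cache = True
      ~((cache | lock)) = False
        cache | lock = True
Both conjuncts True, so the formula holds.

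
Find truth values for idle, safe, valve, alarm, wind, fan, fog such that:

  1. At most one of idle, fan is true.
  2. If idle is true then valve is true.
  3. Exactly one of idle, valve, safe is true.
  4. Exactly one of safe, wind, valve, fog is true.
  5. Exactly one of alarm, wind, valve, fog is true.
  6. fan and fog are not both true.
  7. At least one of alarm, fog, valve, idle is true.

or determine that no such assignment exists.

idle=F, safe=T, valve=F, alarm=T, wind=F, fan=T, fog=F

  (1) {idle, fan}: 1 true — at most one ✓
  (2) idle=F ⇒ valve: vacuous ✓
  (3) {idle, valve, safe}: 1 true — exactly one ✓
  (4) {safe, wind, valve, fog}: 1 true — exactly one ✓
  (5) {alarm, wind, valve, fog}: 1 true — exactly one ✓
  (6) fan=T, fog=F — not both ✓
  (7) {alarm, fog, valve, idle}: 1 true — at least one ✓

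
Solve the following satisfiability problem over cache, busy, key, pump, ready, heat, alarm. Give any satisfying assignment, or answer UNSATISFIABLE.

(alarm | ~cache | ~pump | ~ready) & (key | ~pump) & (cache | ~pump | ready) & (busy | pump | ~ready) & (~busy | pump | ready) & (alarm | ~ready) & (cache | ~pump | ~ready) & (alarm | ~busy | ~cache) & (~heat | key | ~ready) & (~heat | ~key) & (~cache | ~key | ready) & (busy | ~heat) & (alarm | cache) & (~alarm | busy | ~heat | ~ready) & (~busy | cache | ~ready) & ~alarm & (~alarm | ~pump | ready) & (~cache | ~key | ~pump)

cache = True; busy = False; key = False; pump = False; ready = False; heat = False; alarm = False

Unit clause (~alarm) forces alarm = False.
In (alarm | ~ready) only ~ready is left, so ready = False.
In (alarm | cache) only cache is left, so cache = True.
In (alarm | ~busy | ~cache) only ~busy is left, so busy = False.
In (~cache | ~key | ready) only ~key is left, so key = False.
In (busy | ~heat) only ~heat is left, so heat = False.
In (key | ~pump) only ~pump is left, so pump = False.
All clauses satisfied.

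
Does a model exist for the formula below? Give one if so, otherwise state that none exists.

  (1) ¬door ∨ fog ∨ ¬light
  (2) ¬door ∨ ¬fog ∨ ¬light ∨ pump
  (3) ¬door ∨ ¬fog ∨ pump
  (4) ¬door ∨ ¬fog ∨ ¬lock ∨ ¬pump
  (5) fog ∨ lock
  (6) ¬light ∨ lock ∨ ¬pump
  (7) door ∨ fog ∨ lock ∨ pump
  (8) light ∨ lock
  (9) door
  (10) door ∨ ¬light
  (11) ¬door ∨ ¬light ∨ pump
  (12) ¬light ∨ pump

Unit clause (door) forces door = True.
Set pump = False.
  then (¬door ∨ ¬fog ∨ pump) forces fog = False.
  then (fog ∨ lock) forces lock = True.
  then (¬door ∨ ¬light ∨ pump) forces light = False.
All clauses satisfied.

pump: False, door: True, lock: True, fog: False, light: False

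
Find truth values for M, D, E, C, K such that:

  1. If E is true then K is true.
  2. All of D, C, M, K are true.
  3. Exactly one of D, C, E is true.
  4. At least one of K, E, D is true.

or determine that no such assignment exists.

The formula is unsatisfiable.

Case D = True:
  (2) forces C = True.
  Constraint (3) is violated (D=T, C=T) — contradiction.
Case D = False:
  Constraint (2) is violated (D=F) — contradiction.
Both cases fail — unsatisfiable.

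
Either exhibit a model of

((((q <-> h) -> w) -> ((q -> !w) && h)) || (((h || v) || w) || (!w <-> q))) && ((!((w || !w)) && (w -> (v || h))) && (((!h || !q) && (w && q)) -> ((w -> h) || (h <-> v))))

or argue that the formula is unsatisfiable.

Unsatisfiable — no assignment works.

The conjunct !((w || !w)) is unsatisfiable on its own:
  w=F: evaluates to False.
  w=T: evaluates to False.
So the whole conjunction is unsatisfiable.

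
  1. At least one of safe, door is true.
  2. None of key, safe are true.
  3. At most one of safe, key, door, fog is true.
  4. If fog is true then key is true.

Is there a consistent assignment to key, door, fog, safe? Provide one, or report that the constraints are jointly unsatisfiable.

key = False, door = True, fog = False, safe = False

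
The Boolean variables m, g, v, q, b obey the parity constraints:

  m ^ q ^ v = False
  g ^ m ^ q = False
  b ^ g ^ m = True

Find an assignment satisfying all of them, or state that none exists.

m: True; g: True; v: True; q: False; b: True

m ^ q ^ v = T ^ F ^ T = False ✓
g ^ m ^ q = T ^ T ^ F = False ✓
b ^ g ^ m = T ^ T ^ T = True ✓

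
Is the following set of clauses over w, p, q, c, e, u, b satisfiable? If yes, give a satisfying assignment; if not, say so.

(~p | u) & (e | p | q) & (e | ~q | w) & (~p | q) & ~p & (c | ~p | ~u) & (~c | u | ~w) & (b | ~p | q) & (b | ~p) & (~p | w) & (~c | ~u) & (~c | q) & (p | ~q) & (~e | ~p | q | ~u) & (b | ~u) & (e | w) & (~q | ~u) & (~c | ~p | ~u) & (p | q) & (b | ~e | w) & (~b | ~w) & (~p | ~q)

Unsatisfiable

Case p = True:
  Clause (~p) is falsified — contradiction.
Case p = False:
  (p | ~q) forces q = False.
  Clause (p | q) is falsified — contradiction.
Both cases fail, so the formula is unsatisfiable.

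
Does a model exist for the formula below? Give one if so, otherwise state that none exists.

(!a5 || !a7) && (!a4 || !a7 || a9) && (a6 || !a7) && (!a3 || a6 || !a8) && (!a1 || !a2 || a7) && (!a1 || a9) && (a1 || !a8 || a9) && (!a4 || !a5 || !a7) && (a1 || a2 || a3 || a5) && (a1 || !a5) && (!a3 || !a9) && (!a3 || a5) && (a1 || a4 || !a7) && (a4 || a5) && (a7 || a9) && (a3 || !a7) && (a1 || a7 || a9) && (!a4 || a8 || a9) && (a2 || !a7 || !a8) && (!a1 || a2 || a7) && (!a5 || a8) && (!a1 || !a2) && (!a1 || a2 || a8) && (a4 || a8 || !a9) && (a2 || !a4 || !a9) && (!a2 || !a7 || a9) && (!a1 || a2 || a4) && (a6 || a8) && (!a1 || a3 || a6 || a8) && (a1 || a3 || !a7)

a1: False, a2: True, a3: False, a4: True, a5: False, a6: True, a7: False, a8: True, a9: True

Try a1 = True:
  (!a1 || a9) forces a9 = True.
  (!a3 || !a9) forces a3 = False.
  (a3 || !a7) forces a7 = False.
  (!a1 || !a2 || a7) forces a2 = False.
  clause (!a1 || a2 || a7) is falsified — backtrack.
So a1 = False.
  then (a1 || !a5) forces a5 = False.
  then (!a3 || a5) forces a3 = False.
  then (a4 || a5) forces a4 = True.
  then (a3 || !a7) forces a7 = False.
  then (a1 || a7 || a9) forces a9 = True.
  then (a2 || !a4 || !a9) forces a2 = True.
Set a6 = True.
Set a8 = True.
All clauses satisfied.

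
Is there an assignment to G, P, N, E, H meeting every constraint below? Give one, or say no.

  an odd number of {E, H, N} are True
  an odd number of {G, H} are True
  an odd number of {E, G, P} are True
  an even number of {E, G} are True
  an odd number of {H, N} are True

G=F, P=T, N=F, E=F, H=T

{E, H, N}: 1 true → odd ✓
{G, H}: 1 true → odd ✓
{E, G, P}: 1 true → odd ✓
{E, G}: 0 true → even ✓
{H, N}: 1 true → odd ✓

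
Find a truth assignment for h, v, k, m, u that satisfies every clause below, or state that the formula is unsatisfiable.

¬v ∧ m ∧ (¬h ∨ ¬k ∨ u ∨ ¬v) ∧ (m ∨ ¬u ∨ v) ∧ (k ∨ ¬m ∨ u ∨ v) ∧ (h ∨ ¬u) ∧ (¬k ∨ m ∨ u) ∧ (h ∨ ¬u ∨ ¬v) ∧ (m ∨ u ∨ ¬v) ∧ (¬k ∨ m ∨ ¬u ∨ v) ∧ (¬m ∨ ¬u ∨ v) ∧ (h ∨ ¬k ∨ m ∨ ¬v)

h: False; v: False; k: True; m: True; u: False

Unit clause (¬v) forces v = False.
Unit clause (m) forces m = True.
In (¬m ∨ ¬u ∨ v) only ¬u is left, so u = False.
In (k ∨ ¬m ∨ u ∨ v) only k is left, so k = True.
Set h = False.
All clauses satisfied.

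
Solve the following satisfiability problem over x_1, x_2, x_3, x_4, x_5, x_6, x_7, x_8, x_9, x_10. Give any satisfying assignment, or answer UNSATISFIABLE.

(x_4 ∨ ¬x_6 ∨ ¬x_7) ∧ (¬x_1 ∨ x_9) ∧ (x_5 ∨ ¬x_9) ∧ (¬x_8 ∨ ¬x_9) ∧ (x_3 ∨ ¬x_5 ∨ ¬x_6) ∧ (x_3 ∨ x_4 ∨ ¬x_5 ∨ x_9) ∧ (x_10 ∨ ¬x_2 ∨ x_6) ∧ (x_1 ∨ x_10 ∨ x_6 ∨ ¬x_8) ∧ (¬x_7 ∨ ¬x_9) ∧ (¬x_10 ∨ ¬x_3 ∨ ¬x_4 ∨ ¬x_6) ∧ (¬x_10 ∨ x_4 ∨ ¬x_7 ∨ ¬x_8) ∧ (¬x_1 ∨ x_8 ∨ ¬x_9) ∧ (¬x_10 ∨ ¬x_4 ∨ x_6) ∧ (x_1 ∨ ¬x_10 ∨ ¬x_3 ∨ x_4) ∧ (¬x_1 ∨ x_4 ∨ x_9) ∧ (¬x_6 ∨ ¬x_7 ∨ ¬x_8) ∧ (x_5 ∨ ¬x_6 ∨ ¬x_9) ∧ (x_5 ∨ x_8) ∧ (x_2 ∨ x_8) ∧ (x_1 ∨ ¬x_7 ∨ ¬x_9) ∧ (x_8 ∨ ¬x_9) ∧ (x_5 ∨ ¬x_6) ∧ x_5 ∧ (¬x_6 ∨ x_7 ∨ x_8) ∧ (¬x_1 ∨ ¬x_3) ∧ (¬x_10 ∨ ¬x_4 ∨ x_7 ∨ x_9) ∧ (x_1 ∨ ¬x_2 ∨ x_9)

x_1 = False, x_2 = False, x_3 = True, x_4 = True, x_5 = True, x_6 = True, x_7 = False, x_8 = True, x_9 = False, x_10 = False

Unit clause (x_5) forces x_5 = True.
Try x_1 = True:
  (¬x_1 ∨ x_9) forces x_9 = True.
  (¬x_8 ∨ ¬x_9) forces x_8 = False.
  clause (¬x_1 ∨ x_8 ∨ ¬x_9) is falsified — backtrack.
So x_1 = False.
Set x_2 = False.
  then (x_2 ∨ x_8) forces x_8 = True.
  then (¬x_8 ∨ ¬x_9) forces x_9 = False.
Set x_3 = True.
Set x_4 = True.
Try x_6 = False:
  (x_1 ∨ x_10 ∨ x_6 ∨ ¬x_8) forces x_10 = True.
  clause (¬x_10 ∨ ¬x_4 ∨ x_6) is falsified — backtrack.
So x_6 = True.
  then (¬x_10 ∨ ¬x_3 ∨ ¬x_4 ∨ ¬x_6) forces x_10 = False.
  then (¬x_6 ∨ ¬x_7 ∨ ¬x_8) forces x_7 = False.
All clauses satisfied.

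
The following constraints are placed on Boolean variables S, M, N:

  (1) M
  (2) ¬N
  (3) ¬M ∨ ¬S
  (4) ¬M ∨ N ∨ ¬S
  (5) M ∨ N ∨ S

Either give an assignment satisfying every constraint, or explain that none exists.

S = False, M = True, N = False

Unit clause (M) forces M = True.
Unit clause (¬N) forces N = False.
In (¬M ∨ ¬S) only ¬S is left, so S = False.
Check each clause:
  (M): M holds.
  (¬N): ¬N holds.
  (¬M ∨ ¬S): ¬S holds.
  (¬M ∨ N ∨ ¬S): ¬S holds.
  (M ∨ N ∨ S): M holds.
All clauses satisfied.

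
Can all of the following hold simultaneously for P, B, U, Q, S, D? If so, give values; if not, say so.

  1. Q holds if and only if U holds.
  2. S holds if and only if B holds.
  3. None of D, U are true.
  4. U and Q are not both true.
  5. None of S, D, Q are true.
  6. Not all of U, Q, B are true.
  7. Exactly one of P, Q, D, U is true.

P=T, B=F, U=F, Q=F, S=F, D=F

  (1) Q=F, U=F — same ✓
  (2) S=F, B=F — same ✓
  (3) {D, U}: 0 true — none ✓
  (4) U=F, Q=F — not both ✓
  (5) {S, D, Q}: 0 true — none ✓
  (6) {U, Q, B}: 0/3 true — not all ✓
  (7) {P, Q, D, U}: 1 true — exactly one ✓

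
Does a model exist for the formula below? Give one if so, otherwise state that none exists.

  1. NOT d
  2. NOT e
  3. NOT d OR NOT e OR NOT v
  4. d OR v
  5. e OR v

Unit clause (NOT d) forces d = False.
Unit clause (NOT e) forces e = False.
In (d OR v) only v is left, so v = True.
All clauses satisfied.

v=T; d=F; e=F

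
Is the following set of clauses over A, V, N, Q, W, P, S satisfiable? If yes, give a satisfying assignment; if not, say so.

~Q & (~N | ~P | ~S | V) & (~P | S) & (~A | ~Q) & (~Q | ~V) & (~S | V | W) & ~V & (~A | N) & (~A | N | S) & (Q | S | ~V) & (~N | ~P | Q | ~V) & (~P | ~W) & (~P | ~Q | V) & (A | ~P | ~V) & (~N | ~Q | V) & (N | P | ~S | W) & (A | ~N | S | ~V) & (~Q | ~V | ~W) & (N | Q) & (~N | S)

A=T; V=F; N=T; Q=F; W=T; P=F; S=T

Unit clause (~Q) forces Q = False.
Unit clause (~V) forces V = False.
In (N | Q) only N is left, so N = True.
In (~N | S) only S is left, so S = True.
In (~N | ~P | ~S | V) only ~P is left, so P = False.
In (~S | V | W) only W is left, so W = True.
Set A = True.
All clauses satisfied.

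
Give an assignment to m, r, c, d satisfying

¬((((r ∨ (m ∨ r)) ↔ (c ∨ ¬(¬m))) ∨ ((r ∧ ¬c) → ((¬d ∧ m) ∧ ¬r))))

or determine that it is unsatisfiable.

m = False, r = True, c = False, d = False

  ¬((((r ∨ (m ∨ r)) ↔ (c ∨ ¬(¬m))) ∨ ((r ∧ ¬c) → ((¬d ∧ m) ∧ ¬r)))) = True
    ((r ∨ (m ∨ r)) ↔ (c ∨ ¬(¬m))) ∨ ((r ∧ ¬c) → ((¬d ∧ m) ∧ ¬r)) = False
      (r ∨ (m ∨ r)) ↔ (c ∨ ¬(¬m)) = False
        r ∨ (m ∨ r) = True
          m ∨ r = True
        c ∨ ¬(¬m) = False
          ¬(¬m) = False
            ¬m = True
      (r ∧ ¬c) → ((¬d ∧ m) ∧ ¬r) = False
        r ∧ ¬c = True
          ¬c = True
        (¬d ∧ m) ∧ ¬r = False
          ¬d ∧ m = False
            ¬d = True
          ¬r = False
The formula evaluates to True.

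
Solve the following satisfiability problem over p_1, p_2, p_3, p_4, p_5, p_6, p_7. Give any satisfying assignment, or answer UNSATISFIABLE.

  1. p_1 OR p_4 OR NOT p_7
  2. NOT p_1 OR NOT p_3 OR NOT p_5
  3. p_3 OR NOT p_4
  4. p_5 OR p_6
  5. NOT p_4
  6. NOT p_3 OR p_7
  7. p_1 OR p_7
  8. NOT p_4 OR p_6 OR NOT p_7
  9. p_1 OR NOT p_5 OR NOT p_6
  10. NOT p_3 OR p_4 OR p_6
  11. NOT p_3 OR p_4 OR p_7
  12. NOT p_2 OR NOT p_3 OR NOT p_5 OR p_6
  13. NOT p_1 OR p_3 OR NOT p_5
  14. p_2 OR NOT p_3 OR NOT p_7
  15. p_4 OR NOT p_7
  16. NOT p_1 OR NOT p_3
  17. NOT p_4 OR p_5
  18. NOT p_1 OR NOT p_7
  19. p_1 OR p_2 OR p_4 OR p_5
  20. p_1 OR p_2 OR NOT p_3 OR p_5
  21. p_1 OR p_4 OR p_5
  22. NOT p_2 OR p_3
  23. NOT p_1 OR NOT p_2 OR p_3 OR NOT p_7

Unit clause (NOT p_4) forces p_4 = False.
In (p_4 OR NOT p_7) only NOT p_7 is left, so p_7 = False.
In (NOT p_3 OR p_7) only NOT p_3 is left, so p_3 = False.
In (p_1 OR p_7) only p_1 is left, so p_1 = True.
In (NOT p_1 OR p_3 OR NOT p_5) only NOT p_5 is left, so p_5 = False.
In (NOT p_2 OR p_3) only NOT p_2 is left, so p_2 = False.
In (p_5 OR p_6) only p_6 is left, so p_6 = True.
All clauses satisfied.

p_1=T, p_2=F, p_3=F, p_4=F, p_5=F, p_6=T, p_7=F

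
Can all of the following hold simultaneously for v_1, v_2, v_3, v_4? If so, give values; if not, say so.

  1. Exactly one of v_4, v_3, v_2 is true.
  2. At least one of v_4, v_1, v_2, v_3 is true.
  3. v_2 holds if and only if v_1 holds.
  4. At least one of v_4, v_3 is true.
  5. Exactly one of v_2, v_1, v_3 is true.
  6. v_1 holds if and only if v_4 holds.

v_1: False, v_2: False, v_3: True, v_4: False

  (1) {v_4, v_3, v_2}: 1 true — exactly one ✓
  (2) {v_4, v_1, v_2, v_3}: 1 true — at least one ✓
  (3) v_2=F, v_1=F — same ✓
  (4) {v_4, v_3}: 1 true — at least one ✓
  (5) {v_2, v_1, v_3}: 1 true — exactly one ✓
  (6) v_1=F, v_4=F — same ✓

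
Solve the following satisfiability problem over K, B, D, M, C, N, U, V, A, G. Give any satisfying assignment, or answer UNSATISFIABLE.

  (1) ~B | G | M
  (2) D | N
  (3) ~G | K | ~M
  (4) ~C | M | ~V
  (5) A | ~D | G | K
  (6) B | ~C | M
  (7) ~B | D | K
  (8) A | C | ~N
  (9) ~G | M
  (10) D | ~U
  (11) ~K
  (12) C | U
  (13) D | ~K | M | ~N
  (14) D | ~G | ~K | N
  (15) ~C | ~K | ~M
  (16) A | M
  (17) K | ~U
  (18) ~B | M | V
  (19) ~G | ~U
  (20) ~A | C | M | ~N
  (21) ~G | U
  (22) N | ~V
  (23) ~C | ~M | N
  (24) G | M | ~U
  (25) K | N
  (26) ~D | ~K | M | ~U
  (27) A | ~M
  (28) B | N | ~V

K = False; B = False; D = True; M = True; C = True; N = True; U = False; V = False; A = True; G = False

Unit clause (~K) forces K = False.
In (K | ~U) only ~U is left, so U = False.
In (~G | U) only ~G is left, so G = False.
In (K | N) only N is left, so N = True.
In (C | U) only C is left, so C = True.
Set B = False.
  then (B | ~C | M) forces M = True.
  then (A | ~M) forces A = True.
Set D = True.
Set V = False.
All clauses satisfied.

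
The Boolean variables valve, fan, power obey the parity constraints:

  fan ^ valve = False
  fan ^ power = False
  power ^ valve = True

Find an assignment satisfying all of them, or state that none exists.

UNSATISFIABLE

Adding constraints 1, 2, 3 mod 2: every variable appears an even number of times on the left, so the left side is 0.
But the right sides sum to 1 (mod 2). 0 ≠ 1 — the system is inconsistent.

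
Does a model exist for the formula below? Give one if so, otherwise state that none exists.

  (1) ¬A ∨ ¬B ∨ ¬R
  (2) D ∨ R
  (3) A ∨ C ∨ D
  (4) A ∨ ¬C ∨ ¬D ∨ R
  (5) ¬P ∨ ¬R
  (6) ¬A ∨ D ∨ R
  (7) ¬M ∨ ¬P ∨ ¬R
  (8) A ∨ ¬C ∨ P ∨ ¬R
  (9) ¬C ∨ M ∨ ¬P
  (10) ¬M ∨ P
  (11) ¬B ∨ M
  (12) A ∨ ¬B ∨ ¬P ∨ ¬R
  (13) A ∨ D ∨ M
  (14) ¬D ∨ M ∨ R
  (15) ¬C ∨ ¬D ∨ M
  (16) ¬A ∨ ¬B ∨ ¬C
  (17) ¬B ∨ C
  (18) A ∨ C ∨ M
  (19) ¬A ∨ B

B: False, R: False, D: True, P: True, A: False, M: True, C: False

Set B = False.
  then (¬A ∨ B) forces A = False.
Try R = True:
  (¬P ∨ ¬R) forces P = False.
  (A ∨ ¬C ∨ P ∨ ¬R) forces C = False.
  (A ∨ C ∨ D) forces D = True.
  (¬M ∨ P) forces M = False.
  clause (A ∨ C ∨ M) is falsified — backtrack.
So R = False.
  then (D ∨ R) forces D = True.
  then (A ∨ ¬C ∨ ¬D ∨ R) forces C = False.
  then (¬D ∨ M ∨ R) forces M = True.
  then (¬M ∨ P) forces P = True.
All clauses satisfied.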